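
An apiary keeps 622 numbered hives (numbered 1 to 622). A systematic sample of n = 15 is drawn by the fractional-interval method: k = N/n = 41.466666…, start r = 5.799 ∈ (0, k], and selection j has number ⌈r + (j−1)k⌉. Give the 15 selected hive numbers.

6, 48, 89, 131, 172, 214, 255, 297, 338, 379, 421, 462, 504, 545, 587

j=1: r + 0k = 5.799 → ⌈·⌉ = 6
j=2: r + 1k = 47.265666… → ⌈·⌉ = 48
j=3: r + 2k = 88.732333… → ⌈·⌉ = 89
j=4: r + 3k = 130.199 → ⌈·⌉ = 131
j=5: r + 4k = 171.665666… → ⌈·⌉ = 172
j=6: r + 5k = 213.132333… → ⌈·⌉ = 214
j=7: r + 6k = 254.599 → ⌈·⌉ = 255
j=8: r + 7k = 296.065666… → ⌈·⌉ = 297
j=9: r + 8k = 337.532333… → ⌈·⌉ = 338
j=10: r + 9k = 378.999 → ⌈·⌉ = 379
j=11: r + 10k = 420.465666… → ⌈·⌉ = 421
j=12: r + 11k = 461.932333… → ⌈·⌉ = 462
j=13: r + 12k = 503.399 → ⌈·⌉ = 504
j=14: r + 13k = 544.865666… → ⌈·⌉ = 545
j=15: r + 14k = 586.332333… → ⌈·⌉ = 587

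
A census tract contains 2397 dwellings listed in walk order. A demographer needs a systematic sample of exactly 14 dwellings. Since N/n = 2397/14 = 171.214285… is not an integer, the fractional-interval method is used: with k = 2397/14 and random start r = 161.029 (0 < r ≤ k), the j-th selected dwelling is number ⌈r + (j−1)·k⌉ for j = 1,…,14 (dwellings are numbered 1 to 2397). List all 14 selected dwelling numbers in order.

162, 333, 504, 675, 846, 1018, 1189, 1360, 1531, 1702, 1874, 2045, 2216, 2387

j=1: r + 0k = 161.029 → ⌈·⌉ = 162
j=2: r + 1k = 332.243285… → ⌈·⌉ = 333
j=3: r + 2k = 503.457571… → ⌈·⌉ = 504
j=4: r + 3k = 674.671857… → ⌈·⌉ = 675
j=5: r + 4k = 845.886142… → ⌈·⌉ = 846
j=6: r + 5k = 1017.100428… → ⌈·⌉ = 1018
j=7: r + 6k = 1188.314714… → ⌈·⌉ = 1189
j=8: r + 7k = 1359.529 → ⌈·⌉ = 1360
j=9: r + 8k = 1530.743285… → ⌈·⌉ = 1531
j=10: r + 9k = 1701.957571… → ⌈·⌉ = 1702
j=11: r + 10k = 1873.171857… → ⌈·⌉ = 1874
j=12: r + 11k = 2044.386142… → ⌈·⌉ = 2045
j=13: r + 12k = 2215.600428… → ⌈·⌉ = 2216
j=14: r + 13k = 2386.814714… → ⌈·⌉ = 2387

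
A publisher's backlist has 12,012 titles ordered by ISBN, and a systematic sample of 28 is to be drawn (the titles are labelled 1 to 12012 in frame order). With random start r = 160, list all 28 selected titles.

160, 589, 1018, 1447, 1876, 2305, 2734, 3163, 3592, 4021, 4450, 4879, 5308, 5737, 6166, 6595, 7024, 7453, 7882, 8311, 8740, 9169, 9598, 10027, 10456, 10885, 11314, 11743

k = N/n = 12012/28 = 429
title 1: 160
title 2: 160 + 429 = 589
title 3: 589 + 429 = 1018
title 4: 1018 + 429 = 1447
title 5: 1447 + 429 = 1876
title 6: 1876 + 429 = 2305
title 7: 2305 + 429 = 2734
title 8: 2734 + 429 = 3163
title 9: 3163 + 429 = 3592
title 10: 3592 + 429 = 4021
title 11: 4021 + 429 = 4450
title 12: 4450 + 429 = 4879
title 13: 4879 + 429 = 5308
title 14: 5308 + 429 = 5737
title 15: 5737 + 429 = 6166
title 16: 6166 + 429 = 6595
title 17: 6595 + 429 = 7024
title 18: 7024 + 429 = 7453
title 19: 7453 + 429 = 7882
title 20: 7882 + 429 = 8311
title 21: 8311 + 429 = 8740
title 22: 8740 + 429 = 9169
title 23: 9169 + 429 = 9598
title 24: 9598 + 429 = 10027
title 25: 10027 + 429 = 10456
title 26: 10456 + 429 = 10885
title 27: 10885 + 429 = 11314
title 28: 11314 + 429 = 11743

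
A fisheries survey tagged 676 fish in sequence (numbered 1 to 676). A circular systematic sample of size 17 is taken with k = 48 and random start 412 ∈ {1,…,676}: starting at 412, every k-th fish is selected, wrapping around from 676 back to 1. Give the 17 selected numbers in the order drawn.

412, 460, 508, 556, 604, 652, 24, 72, 120, 168, 216, 264, 312, 360, 408, 456, 504

Selection 1: 412
Selection 2: 412 + 48 = 460
Selection 3: 460 + 48 = 508
Selection 4: 508 + 48 = 556
Selection 5: 556 + 48 = 604
Selection 6: 604 + 48 = 652
Selection 7: 652 + 48 = 700 → 700 − 676 = 24
Selection 8: 24 + 48 = 72
Selection 9: 72 + 48 = 120
Selection 10: 120 + 48 = 168
Selection 11: 168 + 48 = 216
Selection 12: 216 + 48 = 264
Selection 13: 264 + 48 = 312
Selection 14: 312 + 48 = 360
Selection 15: 360 + 48 = 408
Selection 16: 408 + 48 = 456
Selection 17: 456 + 48 = 504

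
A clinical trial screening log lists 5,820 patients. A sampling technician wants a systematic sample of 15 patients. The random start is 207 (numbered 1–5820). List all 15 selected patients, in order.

k = N/n = 5820/15 = 388
patient 1: 207
patient 2: 207 + 388 = 595
patient 3: 595 + 388 = 983
patient 4: 983 + 388 = 1371
patient 5: 1371 + 388 = 1759
patient 6: 1759 + 388 = 2147
patient 7: 2147 + 388 = 2535
patient 8: 2535 + 388 = 2923
patient 9: 2923 + 388 = 3311
patient 10: 3311 + 388 = 3699
patient 11: 3699 + 388 = 4087
patient 12: 4087 + 388 = 4475
patient 13: 4475 + 388 = 4863
patient 14: 4863 + 388 = 5251
patient 15: 5251 + 388 = 5639

207, 595, 983, 1371, 1759, 2147, 2535, 2923, 3311, 3699, 4087, 4475, 4863, 5251, 5639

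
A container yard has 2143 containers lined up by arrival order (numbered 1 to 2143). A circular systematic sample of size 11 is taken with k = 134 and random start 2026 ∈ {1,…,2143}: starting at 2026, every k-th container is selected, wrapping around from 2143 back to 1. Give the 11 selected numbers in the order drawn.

Selection 1: 2026
Selection 2: 2026 + 134 = 2160 → 2160 − 2143 = 17
Selection 3: 17 + 134 = 151
Selection 4: 151 + 134 = 285
Selection 5: 285 + 134 = 419
Selection 6: 419 + 134 = 553
Selection 7: 553 + 134 = 687
Selection 8: 687 + 134 = 821
Selection 9: 821 + 134 = 955
Selection 10: 955 + 134 = 1089
Selection 11: 1089 + 134 = 1223

2026, 17, 151, 285, 419, 553, 687, 821, 955, 1089, 1223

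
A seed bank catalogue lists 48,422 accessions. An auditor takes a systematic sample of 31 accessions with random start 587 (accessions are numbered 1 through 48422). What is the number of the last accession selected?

k = 48422/31 = 1562
31st selection = r + (31−1)·k = 587 + 30×1562 = 587 + 46860 = 47447

47447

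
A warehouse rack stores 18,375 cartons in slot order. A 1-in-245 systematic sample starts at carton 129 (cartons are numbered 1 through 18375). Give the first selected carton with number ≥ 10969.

k = 245
Steps past start: ⌈(10969 − 129)/245⌉ = ⌈10840/245⌉ = 45
Selected carton: 129 + 45×245 = 11154

11154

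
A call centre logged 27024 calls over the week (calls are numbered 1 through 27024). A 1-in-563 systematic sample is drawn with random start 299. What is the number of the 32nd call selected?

17752

k = 563
32nd selection = r + (32−1)·k = 299 + 31×563 = 299 + 17453 = 17752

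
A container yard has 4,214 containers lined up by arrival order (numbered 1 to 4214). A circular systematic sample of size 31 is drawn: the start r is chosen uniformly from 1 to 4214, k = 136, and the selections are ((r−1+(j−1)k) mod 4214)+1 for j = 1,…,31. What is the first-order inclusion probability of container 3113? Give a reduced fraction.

For each position j, as r ranges over 1…4214 the j-th selection hits every container exactly once, so container 3113 is selected for exactly 31 of the 4214 starts.
Inclusion probability = 31/4214.

31/4214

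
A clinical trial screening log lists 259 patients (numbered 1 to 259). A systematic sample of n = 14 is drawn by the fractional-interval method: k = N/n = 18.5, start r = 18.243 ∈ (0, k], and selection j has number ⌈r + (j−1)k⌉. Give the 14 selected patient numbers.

j=1: r + 0k = 18.243 → ⌈·⌉ = 19
j=2: r + 1k = 36.743 → ⌈·⌉ = 37
j=3: r + 2k = 55.243 → ⌈·⌉ = 56
j=4: r + 3k = 73.743 → ⌈·⌉ = 74
j=5: r + 4k = 92.243 → ⌈·⌉ = 93
j=6: r + 5k = 110.743 → ⌈·⌉ = 111
j=7: r + 6k = 129.243 → ⌈·⌉ = 130
j=8: r + 7k = 147.743 → ⌈·⌉ = 148
j=9: r + 8k = 166.243 → ⌈·⌉ = 167
j=10: r + 9k = 184.743 → ⌈·⌉ = 185
j=11: r + 10k = 203.243 → ⌈·⌉ = 204
j=12: r + 11k = 221.743 → ⌈·⌉ = 222
j=13: r + 12k = 240.243 → ⌈·⌉ = 241
j=14: r + 13k = 258.743 → ⌈·⌉ = 259

19, 37, 56, 74, 93, 111, 130, 148, 167, 185, 204, 222, 241, 259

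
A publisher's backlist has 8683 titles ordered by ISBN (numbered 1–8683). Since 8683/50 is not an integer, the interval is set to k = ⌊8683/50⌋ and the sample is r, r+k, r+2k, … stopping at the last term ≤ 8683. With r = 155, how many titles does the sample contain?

k = ⌊8683/50⌋ = 173
Achieved size = ⌊(8683 − 155)/173⌋ + 1 = ⌊8528/173⌋ + 1 = 49 + 1 = 50
(last selection: 155 + 49×173 = 8632 ≤ 8683; next would be 8805 > 8683)

50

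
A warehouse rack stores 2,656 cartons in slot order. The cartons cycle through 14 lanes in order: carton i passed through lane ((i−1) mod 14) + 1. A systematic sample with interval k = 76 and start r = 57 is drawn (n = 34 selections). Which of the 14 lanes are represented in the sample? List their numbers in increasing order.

Consecutive selections differ by k = 76, so their lane numbers differ by 76 mod 14 = 6.
gcd(76, 14) = 2, so the sample visits 14/2 = 7 distinct residues mod 14.
Start 57 is lane 1; the lanes hit are 1, 3, 5, 7, 9, 11, 13.

1, 3, 5, 7, 9, 11, 13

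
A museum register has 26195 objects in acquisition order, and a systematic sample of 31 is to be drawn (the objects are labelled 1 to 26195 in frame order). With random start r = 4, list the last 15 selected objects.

k = N/n = 26195/31 = 845
17th selection = 4 + 16×845 = 13524
18th: 13524 + 845 = 14369
19th: 14369 + 845 = 15214
20th: 15214 + 845 = 16059
21st: 16059 + 845 = 16904
22nd: 16904 + 845 = 17749
23rd: 17749 + 845 = 18594
24th: 18594 + 845 = 19439
25th: 19439 + 845 = 20284
26th: 20284 + 845 = 21129
27th: 21129 + 845 = 21974
28th: 21974 + 845 = 22819
29th: 22819 + 845 = 23664
30th: 23664 + 845 = 24509
31st: 24509 + 845 = 25354

13524, 14369, 15214, 16059, 16904, 17749, 18594, 19439, 20284, 21129, 21974, 22819, 23664, 24509, 25354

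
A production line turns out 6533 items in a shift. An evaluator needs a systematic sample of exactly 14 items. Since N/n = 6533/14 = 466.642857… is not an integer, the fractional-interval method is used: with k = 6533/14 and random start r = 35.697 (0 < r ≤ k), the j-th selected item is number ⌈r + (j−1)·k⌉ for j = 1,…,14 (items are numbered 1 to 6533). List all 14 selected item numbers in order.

j=1: r + 0k = 35.697 → ⌈·⌉ = 36
j=2: r + 1k = 502.339857… → ⌈·⌉ = 503
j=3: r + 2k = 968.982714… → ⌈·⌉ = 969
j=4: r + 3k = 1435.625571… → ⌈·⌉ = 1436
j=5: r + 4k = 1902.268428… → ⌈·⌉ = 1903
j=6: r + 5k = 2368.911285… → ⌈·⌉ = 2369
j=7: r + 6k = 2835.554142… → ⌈·⌉ = 2836
j=8: r + 7k = 3302.197 → ⌈·⌉ = 3303
j=9: r + 8k = 3768.839857… → ⌈·⌉ = 3769
j=10: r + 9k = 4235.482714… → ⌈·⌉ = 4236
j=11: r + 10k = 4702.125571… → ⌈·⌉ = 4703
j=12: r + 11k = 5168.768428… → ⌈·⌉ = 5169
j=13: r + 12k = 5635.411285… → ⌈·⌉ = 5636
j=14: r + 13k = 6102.054142… → ⌈·⌉ = 6103

36, 503, 969, 1436, 1903, 2369, 2836, 3303, 3769, 4236, 4703, 5169, 5636, 6103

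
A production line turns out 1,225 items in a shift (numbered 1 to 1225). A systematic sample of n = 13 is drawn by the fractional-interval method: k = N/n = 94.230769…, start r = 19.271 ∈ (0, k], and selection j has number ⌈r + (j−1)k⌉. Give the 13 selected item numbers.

j=1: r + 0k = 19.271 → ⌈·⌉ = 20
j=2: r + 1k = 113.501769… → ⌈·⌉ = 114
j=3: r + 2k = 207.732538… → ⌈·⌉ = 208
j=4: r + 3k = 301.963307… → ⌈·⌉ = 302
j=5: r + 4k = 396.194076… → ⌈·⌉ = 397
j=6: r + 5k = 490.424846… → ⌈·⌉ = 491
j=7: r + 6k = 584.655615… → ⌈·⌉ = 585
j=8: r + 7k = 678.886384… → ⌈·⌉ = 679
j=9: r + 8k = 773.117153… → ⌈·⌉ = 774
j=10: r + 9k = 867.347923… → ⌈·⌉ = 868
j=11: r + 10k = 961.578692… → ⌈·⌉ = 962
j=12: r + 11k = 1055.809461… → ⌈·⌉ = 1056
j=13: r + 12k = 1150.040230… → ⌈·⌉ = 1151

20, 114, 208, 302, 397, 491, 585, 679, 774, 868, 962, 1056, 1151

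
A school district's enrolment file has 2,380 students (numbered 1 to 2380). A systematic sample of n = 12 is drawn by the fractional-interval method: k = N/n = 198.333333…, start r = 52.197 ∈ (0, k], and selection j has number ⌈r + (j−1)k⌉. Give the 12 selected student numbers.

53, 251, 449, 648, 846, 1044, 1243, 1441, 1639, 1838, 2036, 2234

j=1: r + 0k = 52.197 → ⌈·⌉ = 53
j=2: r + 1k = 250.530333… → ⌈·⌉ = 251
j=3: r + 2k = 448.863666… → ⌈·⌉ = 449
j=4: r + 3k = 647.197 → ⌈·⌉ = 648
j=5: r + 4k = 845.530333… → ⌈·⌉ = 846
j=6: r + 5k = 1043.863666… → ⌈·⌉ = 1044
j=7: r + 6k = 1242.197 → ⌈·⌉ = 1243
j=8: r + 7k = 1440.530333… → ⌈·⌉ = 1441
j=9: r + 8k = 1638.863666… → ⌈·⌉ = 1639
j=10: r + 9k = 1837.197 → ⌈·⌉ = 1838
j=11: r + 10k = 2035.530333… → ⌈·⌉ = 2036
j=12: r + 11k = 2233.863666… → ⌈·⌉ = 2234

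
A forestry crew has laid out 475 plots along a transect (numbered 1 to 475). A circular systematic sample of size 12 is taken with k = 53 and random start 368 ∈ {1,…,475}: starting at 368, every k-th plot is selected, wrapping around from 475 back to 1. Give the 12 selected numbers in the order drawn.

368, 421, 474, 52, 105, 158, 211, 264, 317, 370, 423, 1

Selection 1: 368
Selection 2: 368 + 53 = 421
Selection 3: 421 + 53 = 474
Selection 4: 474 + 53 = 527 → 527 − 475 = 52
Selection 5: 52 + 53 = 105
Selection 6: 105 + 53 = 158
Selection 7: 158 + 53 = 211
Selection 8: 211 + 53 = 264
Selection 9: 264 + 53 = 317
Selection 10: 317 + 53 = 370
Selection 11: 370 + 53 = 423
Selection 12: 423 + 53 = 476 → 476 − 475 = 1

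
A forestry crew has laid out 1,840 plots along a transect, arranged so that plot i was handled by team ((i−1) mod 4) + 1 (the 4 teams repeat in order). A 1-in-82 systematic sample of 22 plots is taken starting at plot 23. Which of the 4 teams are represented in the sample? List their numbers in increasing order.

Consecutive selections differ by k = 82, so their team numbers differ by 82 mod 4 = 2.
gcd(82, 4) = 2, so the sample visits 4/2 = 2 distinct residues mod 4.
Start 23 is team 3; the teams hit are 1, 3.

1, 3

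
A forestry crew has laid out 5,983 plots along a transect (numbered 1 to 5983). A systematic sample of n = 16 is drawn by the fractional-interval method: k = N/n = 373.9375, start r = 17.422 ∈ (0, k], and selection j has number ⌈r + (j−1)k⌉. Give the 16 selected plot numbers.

j=1: r + 0k = 17.422 → ⌈·⌉ = 18
j=2: r + 1k = 391.3595 → ⌈·⌉ = 392
j=3: r + 2k = 765.297 → ⌈·⌉ = 766
j=4: r + 3k = 1139.2345 → ⌈·⌉ = 1140
j=5: r + 4k = 1513.172 → ⌈·⌉ = 1514
j=6: r + 5k = 1887.1095 → ⌈·⌉ = 1888
j=7: r + 6k = 2261.047 → ⌈·⌉ = 2262
j=8: r + 7k = 2634.9845 → ⌈·⌉ = 2635
j=9: r + 8k = 3008.922 → ⌈·⌉ = 3009
j=10: r + 9k = 3382.8595 → ⌈·⌉ = 3383
j=11: r + 10k = 3756.797 → ⌈·⌉ = 3757
j=12: r + 11k = 4130.7345 → ⌈·⌉ = 4131
j=13: r + 12k = 4504.672 → ⌈·⌉ = 4505
j=14: r + 13k = 4878.6095 → ⌈·⌉ = 4879
j=15: r + 14k = 5252.547 → ⌈·⌉ = 5253
j=16: r + 15k = 5626.4845 → ⌈·⌉ = 5627

18, 392, 766, 1140, 1514, 1888, 2262, 2635, 3009, 3383, 3757, 4131, 4505, 4879, 5253, 5627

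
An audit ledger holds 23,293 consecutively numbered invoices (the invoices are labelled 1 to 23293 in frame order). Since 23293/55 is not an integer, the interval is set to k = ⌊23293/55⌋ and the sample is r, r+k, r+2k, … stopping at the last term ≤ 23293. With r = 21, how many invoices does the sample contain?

56

k = ⌊23293/55⌋ = 423
Achieved size = ⌊(23293 − 21)/423⌋ + 1 = ⌊23272/423⌋ + 1 = 55 + 1 = 56
(last selection: 21 + 55×423 = 23286 ≤ 23293; next would be 23709 > 23293)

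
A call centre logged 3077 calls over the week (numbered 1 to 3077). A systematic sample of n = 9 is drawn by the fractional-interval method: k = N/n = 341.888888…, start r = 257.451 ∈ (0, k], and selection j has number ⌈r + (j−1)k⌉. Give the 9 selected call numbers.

258, 600, 942, 1284, 1626, 1967, 2309, 2651, 2993

j=1: r + 0k = 257.451 → ⌈·⌉ = 258
j=2: r + 1k = 599.339888… → ⌈·⌉ = 600
j=3: r + 2k = 941.228777… → ⌈·⌉ = 942
j=4: r + 3k = 1283.117666… → ⌈·⌉ = 1284
j=5: r + 4k = 1625.006555… → ⌈·⌉ = 1626
j=6: r + 5k = 1966.895444… → ⌈·⌉ = 1967
j=7: r + 6k = 2308.784333… → ⌈·⌉ = 2309
j=8: r + 7k = 2650.673222… → ⌈·⌉ = 2651
j=9: r + 8k = 2992.562111… → ⌈·⌉ = 2993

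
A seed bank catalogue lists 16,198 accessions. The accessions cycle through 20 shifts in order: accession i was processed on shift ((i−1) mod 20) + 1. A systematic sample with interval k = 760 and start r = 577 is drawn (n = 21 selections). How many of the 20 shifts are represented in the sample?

1

Consecutive selections differ by k = 760, so their shift numbers differ by 760 mod 20 = 0.
gcd(760, 20) = 20, so the sample visits 20/20 = 1 distinct residues mod 20.
Start 577 is shift 17; the shifts hit are 17.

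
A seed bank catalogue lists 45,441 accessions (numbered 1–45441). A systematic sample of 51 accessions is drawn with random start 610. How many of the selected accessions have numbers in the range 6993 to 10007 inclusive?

k = 45441/51 = 891
First selection ≥ 6993: 610 + ⌈(6993−610)/891⌉·891 = 610 + 8×891 = 7738
Last selection ≤ 10007: 610 + ⌊(10007−610)/891⌋·891 = 610 + 10×891 = 9520
Count = 10 − 8 + 1 = 3

3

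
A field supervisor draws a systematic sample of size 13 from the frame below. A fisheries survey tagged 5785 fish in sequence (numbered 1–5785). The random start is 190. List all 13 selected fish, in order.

190, 635, 1080, 1525, 1970, 2415, 2860, 3305, 3750, 4195, 4640, 5085, 5530

k = N/n = 5785/13 = 445
fish 1: 190
fish 2: 190 + 445 = 635
fish 3: 635 + 445 = 1080
fish 4: 1080 + 445 = 1525
fish 5: 1525 + 445 = 1970
fish 6: 1970 + 445 = 2415
fish 7: 2415 + 445 = 2860
fish 8: 2860 + 445 = 3305
fish 9: 3305 + 445 = 3750
fish 10: 3750 + 445 = 4195
fish 11: 4195 + 445 = 4640
fish 12: 4640 + 445 = 5085
fish 13: 5085 + 445 = 5530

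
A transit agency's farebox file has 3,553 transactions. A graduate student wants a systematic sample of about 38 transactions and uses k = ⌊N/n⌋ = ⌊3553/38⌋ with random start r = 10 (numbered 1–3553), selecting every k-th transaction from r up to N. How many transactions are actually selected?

39

k = ⌊3553/38⌋ = 93
Achieved size = ⌊(3553 − 10)/93⌋ + 1 = ⌊3543/93⌋ + 1 = 38 + 1 = 39
(last selection: 10 + 38×93 = 3544 ≤ 3553; next would be 3637 > 3553)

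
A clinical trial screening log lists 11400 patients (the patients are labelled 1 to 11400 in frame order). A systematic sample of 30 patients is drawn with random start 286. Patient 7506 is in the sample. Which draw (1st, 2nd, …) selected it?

k = 11400/30 = 380
position = (7506 − 286)/380 + 1 = 7220/380 + 1 = 19 + 1 = 20

20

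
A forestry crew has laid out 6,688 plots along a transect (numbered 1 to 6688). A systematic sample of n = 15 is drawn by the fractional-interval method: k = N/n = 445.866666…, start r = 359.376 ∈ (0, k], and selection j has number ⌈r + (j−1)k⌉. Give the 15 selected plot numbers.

360, 806, 1252, 1697, 2143, 2589, 3035, 3481, 3927, 4373, 4819, 5264, 5710, 6156, 6602

j=1: r + 0k = 359.376 → ⌈·⌉ = 360
j=2: r + 1k = 805.242666… → ⌈·⌉ = 806
j=3: r + 2k = 1251.109333… → ⌈·⌉ = 1252
j=4: r + 3k = 1696.976 → ⌈·⌉ = 1697
j=5: r + 4k = 2142.842666… → ⌈·⌉ = 2143
j=6: r + 5k = 2588.709333… → ⌈·⌉ = 2589
j=7: r + 6k = 3034.576 → ⌈·⌉ = 3035
j=8: r + 7k = 3480.442666… → ⌈·⌉ = 3481
j=9: r + 8k = 3926.309333… → ⌈·⌉ = 3927
j=10: r + 9k = 4372.176 → ⌈·⌉ = 4373
j=11: r + 10k = 4818.042666… → ⌈·⌉ = 4819
j=12: r + 11k = 5263.909333… → ⌈·⌉ = 5264
j=13: r + 12k = 5709.776 → ⌈·⌉ = 5710
j=14: r + 13k = 6155.642666… → ⌈·⌉ = 6156
j=15: r + 14k = 6601.509333… → ⌈·⌉ = 6602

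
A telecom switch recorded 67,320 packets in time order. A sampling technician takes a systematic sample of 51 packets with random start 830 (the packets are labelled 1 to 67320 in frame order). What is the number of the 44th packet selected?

57590

k = 67320/51 = 1320
44th selection = r + (44−1)·k = 830 + 43×1320 = 830 + 56760 = 57590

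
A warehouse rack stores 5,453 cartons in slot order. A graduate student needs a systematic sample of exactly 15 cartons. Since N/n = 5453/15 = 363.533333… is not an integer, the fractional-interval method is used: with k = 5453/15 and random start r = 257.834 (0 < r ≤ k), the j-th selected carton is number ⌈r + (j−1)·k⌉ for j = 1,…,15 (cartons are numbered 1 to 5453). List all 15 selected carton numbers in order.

j=1: r + 0k = 257.834 → ⌈·⌉ = 258
j=2: r + 1k = 621.367333… → ⌈·⌉ = 622
j=3: r + 2k = 984.900666… → ⌈·⌉ = 985
j=4: r + 3k = 1348.434 → ⌈·⌉ = 1349
j=5: r + 4k = 1711.967333… → ⌈·⌉ = 1712
j=6: r + 5k = 2075.500666… → ⌈·⌉ = 2076
j=7: r + 6k = 2439.034 → ⌈·⌉ = 2440
j=8: r + 7k = 2802.567333… → ⌈·⌉ = 2803
j=9: r + 8k = 3166.100666… → ⌈·⌉ = 3167
j=10: r + 9k = 3529.634 → ⌈·⌉ = 3530
j=11: r + 10k = 3893.167333… → ⌈·⌉ = 3894
j=12: r + 11k = 4256.700666… → ⌈·⌉ = 4257
j=13: r + 12k = 4620.234 → ⌈·⌉ = 4621
j=14: r + 13k = 4983.767333… → ⌈·⌉ = 4984
j=15: r + 14k = 5347.300666… → ⌈·⌉ = 5348

258, 622, 985, 1349, 1712, 2076, 2440, 2803, 3167, 3530, 3894, 4257, 4621, 4984, 5348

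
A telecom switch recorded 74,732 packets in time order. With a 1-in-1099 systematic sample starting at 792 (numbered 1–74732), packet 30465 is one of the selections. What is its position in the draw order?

28

k = 1099
position = (30465 − 792)/1099 + 1 = 29673/1099 + 1 = 27 + 1 = 28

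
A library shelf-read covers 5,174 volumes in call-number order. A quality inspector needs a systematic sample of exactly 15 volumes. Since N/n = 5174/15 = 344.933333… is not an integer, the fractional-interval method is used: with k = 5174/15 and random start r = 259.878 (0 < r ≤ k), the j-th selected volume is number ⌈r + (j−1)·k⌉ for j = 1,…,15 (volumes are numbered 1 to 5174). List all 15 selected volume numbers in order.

j=1: r + 0k = 259.878 → ⌈·⌉ = 260
j=2: r + 1k = 604.811333… → ⌈·⌉ = 605
j=3: r + 2k = 949.744666… → ⌈·⌉ = 950
j=4: r + 3k = 1294.678 → ⌈·⌉ = 1295
j=5: r + 4k = 1639.611333… → ⌈·⌉ = 1640
j=6: r + 5k = 1984.544666… → ⌈·⌉ = 1985
j=7: r + 6k = 2329.478 → ⌈·⌉ = 2330
j=8: r + 7k = 2674.411333… → ⌈·⌉ = 2675
j=9: r + 8k = 3019.344666… → ⌈·⌉ = 3020
j=10: r + 9k = 3364.278 → ⌈·⌉ = 3365
j=11: r + 10k = 3709.211333… → ⌈·⌉ = 3710
j=12: r + 11k = 4054.144666… → ⌈·⌉ = 4055
j=13: r + 12k = 4399.078 → ⌈·⌉ = 4400
j=14: r + 13k = 4744.011333… → ⌈·⌉ = 4745
j=15: r + 14k = 5088.944666… → ⌈·⌉ = 5089

260, 605, 950, 1295, 1640, 1985, 2330, 2675, 3020, 3365, 3710, 4055, 4400, 4745, 5089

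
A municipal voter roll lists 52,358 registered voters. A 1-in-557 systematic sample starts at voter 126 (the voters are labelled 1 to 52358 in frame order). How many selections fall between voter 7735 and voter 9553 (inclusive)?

k = 557
First selection ≥ 7735: 126 + ⌈(7735−126)/557⌉·557 = 126 + 14×557 = 7924
Last selection ≤ 9553: 126 + ⌊(9553−126)/557⌋·557 = 126 + 16×557 = 9038
Count = 16 − 14 + 1 = 3

3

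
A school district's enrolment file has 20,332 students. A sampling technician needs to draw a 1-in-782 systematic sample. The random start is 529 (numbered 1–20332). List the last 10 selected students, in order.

13041, 13823, 14605, 15387, 16169, 16951, 17733, 18515, 19297, 20079

17th selection = 529 + 16×782 = 13041
18th: 13041 + 782 = 13823
19th: 13823 + 782 = 14605
20th: 14605 + 782 = 15387
21st: 15387 + 782 = 16169
22nd: 16169 + 782 = 16951
23rd: 16951 + 782 = 17733
24th: 17733 + 782 = 18515
25th: 18515 + 782 = 19297
26th: 19297 + 782 = 20079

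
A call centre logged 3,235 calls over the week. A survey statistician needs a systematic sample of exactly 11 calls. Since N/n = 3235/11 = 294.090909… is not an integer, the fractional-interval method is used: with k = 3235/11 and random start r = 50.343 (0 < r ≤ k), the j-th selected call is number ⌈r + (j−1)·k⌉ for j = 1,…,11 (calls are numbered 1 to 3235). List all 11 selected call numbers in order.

51, 345, 639, 933, 1227, 1521, 1815, 2109, 2404, 2698, 2992

j=1: r + 0k = 50.343 → ⌈·⌉ = 51
j=2: r + 1k = 344.433909… → ⌈·⌉ = 345
j=3: r + 2k = 638.524818… → ⌈·⌉ = 639
j=4: r + 3k = 932.615727… → ⌈·⌉ = 933
j=5: r + 4k = 1226.706636… → ⌈·⌉ = 1227
j=6: r + 5k = 1520.797545… → ⌈·⌉ = 1521
j=7: r + 6k = 1814.888454… → ⌈·⌉ = 1815
j=8: r + 7k = 2108.979363… → ⌈·⌉ = 2109
j=9: r + 8k = 2403.070272… → ⌈·⌉ = 2404
j=10: r + 9k = 2697.161181… → ⌈·⌉ = 2698
j=11: r + 10k = 2991.252090… → ⌈·⌉ = 2992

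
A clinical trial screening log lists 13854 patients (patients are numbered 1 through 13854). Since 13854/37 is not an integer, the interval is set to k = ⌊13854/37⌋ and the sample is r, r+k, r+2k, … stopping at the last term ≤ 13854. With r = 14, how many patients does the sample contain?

38

k = ⌊13854/37⌋ = 374
Achieved size = ⌊(13854 − 14)/374⌋ + 1 = ⌊13840/374⌋ + 1 = 37 + 1 = 38
(last selection: 14 + 37×374 = 13852 ≤ 13854; next would be 14226 > 13854)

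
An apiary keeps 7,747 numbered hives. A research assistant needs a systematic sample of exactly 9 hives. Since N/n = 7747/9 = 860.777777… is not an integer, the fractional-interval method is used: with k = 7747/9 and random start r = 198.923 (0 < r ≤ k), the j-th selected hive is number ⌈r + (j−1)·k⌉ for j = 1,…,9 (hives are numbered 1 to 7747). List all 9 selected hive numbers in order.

199, 1060, 1921, 2782, 3643, 4503, 5364, 6225, 7086

j=1: r + 0k = 198.923 → ⌈·⌉ = 199
j=2: r + 1k = 1059.700777… → ⌈·⌉ = 1060
j=3: r + 2k = 1920.478555… → ⌈·⌉ = 1921
j=4: r + 3k = 2781.256333… → ⌈·⌉ = 2782
j=5: r + 4k = 3642.034111… → ⌈·⌉ = 3643
j=6: r + 5k = 4502.811888… → ⌈·⌉ = 4503
j=7: r + 6k = 5363.589666… → ⌈·⌉ = 5364
j=8: r + 7k = 6224.367444… → ⌈·⌉ = 6225
j=9: r + 8k = 7085.145222… → ⌈·⌉ = 7086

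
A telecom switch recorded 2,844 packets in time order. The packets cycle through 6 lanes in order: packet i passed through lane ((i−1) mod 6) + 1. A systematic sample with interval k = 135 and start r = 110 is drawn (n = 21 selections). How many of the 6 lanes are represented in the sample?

Consecutive selections differ by k = 135, so their lane numbers differ by 135 mod 6 = 3.
gcd(135, 6) = 3, so the sample visits 6/3 = 2 distinct residues mod 6.
Start 110 is lane 2; the lanes hit are 2, 5.

2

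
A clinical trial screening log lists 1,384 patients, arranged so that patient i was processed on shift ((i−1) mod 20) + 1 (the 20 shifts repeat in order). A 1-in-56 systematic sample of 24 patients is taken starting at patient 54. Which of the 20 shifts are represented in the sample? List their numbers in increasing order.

2, 6, 10, 14, 18

Consecutive selections differ by k = 56, so their shift numbers differ by 56 mod 20 = 16.
gcd(56, 20) = 4, so the sample visits 20/4 = 5 distinct residues mod 20.
Start 54 is shift 14; the shifts hit are 2, 6, 10, 14, 18.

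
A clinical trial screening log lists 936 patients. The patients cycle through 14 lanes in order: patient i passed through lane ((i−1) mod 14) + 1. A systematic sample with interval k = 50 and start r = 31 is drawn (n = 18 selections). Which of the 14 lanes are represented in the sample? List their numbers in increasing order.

1, 3, 5, 7, 9, 11, 13

Consecutive selections differ by k = 50, so their lane numbers differ by 50 mod 14 = 8.
gcd(50, 14) = 2, so the sample visits 14/2 = 7 distinct residues mod 14.
Start 31 is lane 3; the lanes hit are 1, 3, 5, 7, 9, 11, 13.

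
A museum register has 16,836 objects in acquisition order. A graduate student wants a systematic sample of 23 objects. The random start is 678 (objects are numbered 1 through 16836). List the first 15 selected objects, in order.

k = N/n = 16836/23 = 732
object 1: 678
object 2: 678 + 732 = 1410
object 3: 1410 + 732 = 2142
object 4: 2142 + 732 = 2874
object 5: 2874 + 732 = 3606
object 6: 3606 + 732 = 4338
object 7: 4338 + 732 = 5070
object 8: 5070 + 732 = 5802
object 9: 5802 + 732 = 6534
object 10: 6534 + 732 = 7266
object 11: 7266 + 732 = 7998
object 12: 7998 + 732 = 8730
object 13: 8730 + 732 = 9462
object 14: 9462 + 732 = 10194
object 15: 10194 + 732 = 10926

678, 1410, 2142, 2874, 3606, 4338, 5070, 5802, 6534, 7266, 7998, 8730, 9462, 10194, 10926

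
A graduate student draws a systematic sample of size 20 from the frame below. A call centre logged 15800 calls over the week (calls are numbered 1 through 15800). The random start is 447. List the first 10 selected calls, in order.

447, 1237, 2027, 2817, 3607, 4397, 5187, 5977, 6767, 7557

k = N/n = 15800/20 = 790
call 1: 447
call 2: 447 + 790 = 1237
call 3: 1237 + 790 = 2027
call 4: 2027 + 790 = 2817
call 5: 2817 + 790 = 3607
call 6: 3607 + 790 = 4397
call 7: 4397 + 790 = 5187
call 8: 5187 + 790 = 5977
call 9: 5977 + 790 = 6767
call 10: 6767 + 790 = 7557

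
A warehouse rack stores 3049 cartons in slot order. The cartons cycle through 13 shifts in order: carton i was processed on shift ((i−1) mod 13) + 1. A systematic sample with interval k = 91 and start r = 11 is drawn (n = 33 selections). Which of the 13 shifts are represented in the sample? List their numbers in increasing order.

11

Consecutive selections differ by k = 91, so their shift numbers differ by 91 mod 13 = 0.
gcd(91, 13) = 13, so the sample visits 13/13 = 1 distinct residues mod 13.
Start 11 is shift 11; the shifts hit are 11.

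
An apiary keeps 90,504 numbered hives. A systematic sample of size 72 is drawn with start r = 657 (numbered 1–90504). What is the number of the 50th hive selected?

62250

k = 90504/72 = 1257
50th selection = r + (50−1)·k = 657 + 49×1257 = 657 + 61593 = 62250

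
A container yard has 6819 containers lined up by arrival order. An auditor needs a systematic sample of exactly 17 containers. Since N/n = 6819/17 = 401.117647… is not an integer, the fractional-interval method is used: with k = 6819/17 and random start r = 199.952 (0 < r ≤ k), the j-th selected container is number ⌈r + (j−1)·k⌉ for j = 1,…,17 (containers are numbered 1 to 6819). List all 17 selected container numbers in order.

200, 602, 1003, 1404, 1805, 2206, 2607, 3008, 3409, 3811, 4212, 4613, 5014, 5415, 5816, 6217, 6618

j=1: r + 0k = 199.952 → ⌈·⌉ = 200
j=2: r + 1k = 601.069647… → ⌈·⌉ = 602
j=3: r + 2k = 1002.187294… → ⌈·⌉ = 1003
j=4: r + 3k = 1403.304941… → ⌈·⌉ = 1404
j=5: r + 4k = 1804.422588… → ⌈·⌉ = 1805
j=6: r + 5k = 2205.540235… → ⌈·⌉ = 2206
j=7: r + 6k = 2606.657882… → ⌈·⌉ = 2607
j=8: r + 7k = 3007.775529… → ⌈·⌉ = 3008
j=9: r + 8k = 3408.893176… → ⌈·⌉ = 3409
j=10: r + 9k = 3810.010823… → ⌈·⌉ = 3811
j=11: r + 10k = 4211.128470… → ⌈·⌉ = 4212
j=12: r + 11k = 4612.246117… → ⌈·⌉ = 4613
j=13: r + 12k = 5013.363764… → ⌈·⌉ = 5014
j=14: r + 13k = 5414.481411… → ⌈·⌉ = 5415
j=15: r + 14k = 5815.599058… → ⌈·⌉ = 5816
j=16: r + 15k = 6216.716705… → ⌈·⌉ = 6217
j=17: r + 16k = 6617.834352… → ⌈·⌉ = 6618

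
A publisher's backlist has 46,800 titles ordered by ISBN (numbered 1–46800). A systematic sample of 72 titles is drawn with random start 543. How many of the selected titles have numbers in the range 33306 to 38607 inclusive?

k = 46800/72 = 650
First selection ≥ 33306: 543 + ⌈(33306−543)/650⌉·650 = 543 + 51×650 = 33693
Last selection ≤ 38607: 543 + ⌊(38607−543)/650⌋·650 = 543 + 58×650 = 38243
Count = 58 − 51 + 1 = 8

8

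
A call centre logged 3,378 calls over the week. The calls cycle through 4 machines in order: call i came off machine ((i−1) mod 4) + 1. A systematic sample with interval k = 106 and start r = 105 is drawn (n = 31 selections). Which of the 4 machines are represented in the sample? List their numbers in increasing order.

Consecutive selections differ by k = 106, so their machine numbers differ by 106 mod 4 = 2.
gcd(106, 4) = 2, so the sample visits 4/2 = 2 distinct residues mod 4.
Start 105 is machine 1; the machines hit are 1, 3.

1, 3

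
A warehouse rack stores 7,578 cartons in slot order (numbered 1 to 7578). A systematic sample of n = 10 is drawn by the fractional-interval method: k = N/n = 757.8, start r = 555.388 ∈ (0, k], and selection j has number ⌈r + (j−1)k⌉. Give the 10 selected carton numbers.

j=1: r + 0k = 555.388 → ⌈·⌉ = 556
j=2: r + 1k = 1313.188 → ⌈·⌉ = 1314
j=3: r + 2k = 2070.988 → ⌈·⌉ = 2071
j=4: r + 3k = 2828.788 → ⌈·⌉ = 2829
j=5: r + 4k = 3586.588 → ⌈·⌉ = 3587
j=6: r + 5k = 4344.388 → ⌈·⌉ = 4345
j=7: r + 6k = 5102.188 → ⌈·⌉ = 5103
j=8: r + 7k = 5859.988 → ⌈·⌉ = 5860
j=9: r + 8k = 6617.788 → ⌈·⌉ = 6618
j=10: r + 9k = 7375.588 → ⌈·⌉ = 7376

556, 1314, 2071, 2829, 3587, 4345, 5103, 5860, 6618, 7376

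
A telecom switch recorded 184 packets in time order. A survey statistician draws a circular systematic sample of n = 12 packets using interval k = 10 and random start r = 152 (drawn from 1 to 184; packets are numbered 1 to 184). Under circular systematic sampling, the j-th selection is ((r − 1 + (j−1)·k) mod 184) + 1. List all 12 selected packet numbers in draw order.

Selection 1: 152
Selection 2: 152 + 10 = 162
Selection 3: 162 + 10 = 172
Selection 4: 172 + 10 = 182
Selection 5: 182 + 10 = 192 → 192 − 184 = 8
Selection 6: 8 + 10 = 18
Selection 7: 18 + 10 = 28
Selection 8: 28 + 10 = 38
Selection 9: 38 + 10 = 48
Selection 10: 48 + 10 = 58
Selection 11: 58 + 10 = 68
Selection 12: 68 + 10 = 78

152, 162, 172, 182, 8, 18, 28, 38, 48, 58, 68, 78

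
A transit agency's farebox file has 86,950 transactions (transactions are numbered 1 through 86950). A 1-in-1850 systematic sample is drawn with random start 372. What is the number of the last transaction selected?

85472

k = 1850
47th selection = r + (47−1)·k = 372 + 46×1850 = 372 + 85100 = 85472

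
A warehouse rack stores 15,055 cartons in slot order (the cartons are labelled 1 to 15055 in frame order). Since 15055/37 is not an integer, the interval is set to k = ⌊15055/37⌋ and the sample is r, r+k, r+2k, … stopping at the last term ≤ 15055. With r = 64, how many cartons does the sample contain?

37

k = ⌊15055/37⌋ = 406
Achieved size = ⌊(15055 − 64)/406⌋ + 1 = ⌊14991/406⌋ + 1 = 36 + 1 = 37
(last selection: 64 + 36×406 = 14680 ≤ 15055; next would be 15086 > 15055)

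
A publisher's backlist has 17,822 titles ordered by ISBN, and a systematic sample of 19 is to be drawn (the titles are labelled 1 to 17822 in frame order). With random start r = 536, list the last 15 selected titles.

4288, 5226, 6164, 7102, 8040, 8978, 9916, 10854, 11792, 12730, 13668, 14606, 15544, 16482, 17420

k = N/n = 17822/19 = 938
5th selection = 536 + 4×938 = 4288
6th: 4288 + 938 = 5226
7th: 5226 + 938 = 6164
8th: 6164 + 938 = 7102
9th: 7102 + 938 = 8040
10th: 8040 + 938 = 8978
11th: 8978 + 938 = 9916
12th: 9916 + 938 = 10854
13th: 10854 + 938 = 11792
14th: 11792 + 938 = 12730
15th: 12730 + 938 = 13668
16th: 13668 + 938 = 14606
17th: 14606 + 938 = 15544
18th: 15544 + 938 = 16482
19th: 16482 + 938 = 17420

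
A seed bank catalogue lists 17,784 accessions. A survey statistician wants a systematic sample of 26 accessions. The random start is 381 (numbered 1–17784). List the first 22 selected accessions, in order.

381, 1065, 1749, 2433, 3117, 3801, 4485, 5169, 5853, 6537, 7221, 7905, 8589, 9273, 9957, 10641, 11325, 12009, 12693, 13377, 14061, 14745

k = N/n = 17784/26 = 684
accession 1: 381
accession 2: 381 + 684 = 1065
accession 3: 1065 + 684 = 1749
accession 4: 1749 + 684 = 2433
accession 5: 2433 + 684 = 3117
accession 6: 3117 + 684 = 3801
accession 7: 3801 + 684 = 4485
accession 8: 4485 + 684 = 5169
accession 9: 5169 + 684 = 5853
accession 10: 5853 + 684 = 6537
accession 11: 6537 + 684 = 7221
accession 12: 7221 + 684 = 7905
accession 13: 7905 + 684 = 8589
accession 14: 8589 + 684 = 9273
accession 15: 9273 + 684 = 9957
accession 16: 9957 + 684 = 10641
accession 17: 10641 + 684 = 11325
accession 18: 11325 + 684 = 12009
accession 19: 12009 + 684 = 12693
accession 20: 12693 + 684 = 13377
accession 21: 13377 + 684 = 14061
accession 22: 14061 + 684 = 14745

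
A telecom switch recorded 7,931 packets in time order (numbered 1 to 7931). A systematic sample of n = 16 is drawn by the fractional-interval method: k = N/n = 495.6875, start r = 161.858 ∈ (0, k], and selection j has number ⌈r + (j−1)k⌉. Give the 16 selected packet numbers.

j=1: r + 0k = 161.858 → ⌈·⌉ = 162
j=2: r + 1k = 657.5455 → ⌈·⌉ = 658
j=3: r + 2k = 1153.233 → ⌈·⌉ = 1154
j=4: r + 3k = 1648.9205 → ⌈·⌉ = 1649
j=5: r + 4k = 2144.608 → ⌈·⌉ = 2145
j=6: r + 5k = 2640.2955 → ⌈·⌉ = 2641
j=7: r + 6k = 3135.983 → ⌈·⌉ = 3136
j=8: r + 7k = 3631.6705 → ⌈·⌉ = 3632
j=9: r + 8k = 4127.358 → ⌈·⌉ = 4128
j=10: r + 9k = 4623.0455 → ⌈·⌉ = 4624
j=11: r + 10k = 5118.733 → ⌈·⌉ = 5119
j=12: r + 11k = 5614.4205 → ⌈·⌉ = 5615
j=13: r + 12k = 6110.108 → ⌈·⌉ = 6111
j=14: r + 13k = 6605.7955 → ⌈·⌉ = 6606
j=15: r + 14k = 7101.483 → ⌈·⌉ = 7102
j=16: r + 15k = 7597.1705 → ⌈·⌉ = 7598

162, 658, 1154, 1649, 2145, 2641, 3136, 3632, 4128, 4624, 5119, 5615, 6111, 6606, 7102, 7598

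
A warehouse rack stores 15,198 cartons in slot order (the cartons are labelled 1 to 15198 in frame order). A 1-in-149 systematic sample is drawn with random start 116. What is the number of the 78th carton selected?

k = 149
78th selection = r + (78−1)·k = 116 + 77×149 = 116 + 11473 = 11589

11589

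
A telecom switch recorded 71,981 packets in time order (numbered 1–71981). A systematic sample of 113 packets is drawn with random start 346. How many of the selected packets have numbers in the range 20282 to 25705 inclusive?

8

k = 71981/113 = 637
First selection ≥ 20282: 346 + ⌈(20282−346)/637⌉·637 = 346 + 32×637 = 20730
Last selection ≤ 25705: 346 + ⌊(25705−346)/637⌋·637 = 346 + 39×637 = 25189
Count = 39 − 32 + 1 = 8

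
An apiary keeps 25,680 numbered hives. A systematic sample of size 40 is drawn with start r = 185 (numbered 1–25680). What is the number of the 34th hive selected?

21371

k = 25680/40 = 642
34th selection = r + (34−1)·k = 185 + 33×642 = 185 + 21186 = 21371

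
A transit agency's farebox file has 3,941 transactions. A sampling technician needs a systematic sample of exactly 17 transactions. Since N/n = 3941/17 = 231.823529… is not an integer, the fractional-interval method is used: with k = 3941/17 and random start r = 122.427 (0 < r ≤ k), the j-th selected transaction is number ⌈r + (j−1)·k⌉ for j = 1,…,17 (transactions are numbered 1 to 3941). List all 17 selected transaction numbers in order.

j=1: r + 0k = 122.427 → ⌈·⌉ = 123
j=2: r + 1k = 354.250529… → ⌈·⌉ = 355
j=3: r + 2k = 586.074058… → ⌈·⌉ = 587
j=4: r + 3k = 817.897588… → ⌈·⌉ = 818
j=5: r + 4k = 1049.721117… → ⌈·⌉ = 1050
j=6: r + 5k = 1281.544647… → ⌈·⌉ = 1282
j=7: r + 6k = 1513.368176… → ⌈·⌉ = 1514
j=8: r + 7k = 1745.191705… → ⌈·⌉ = 1746
j=9: r + 8k = 1977.015235… → ⌈·⌉ = 1978
j=10: r + 9k = 2208.838764… → ⌈·⌉ = 2209
j=11: r + 10k = 2440.662294… → ⌈·⌉ = 2441
j=12: r + 11k = 2672.485823… → ⌈·⌉ = 2673
j=13: r + 12k = 2904.309352… → ⌈·⌉ = 2905
j=14: r + 13k = 3136.132882… → ⌈·⌉ = 3137
j=15: r + 14k = 3367.956411… → ⌈·⌉ = 3368
j=16: r + 15k = 3599.779941… → ⌈·⌉ = 3600
j=17: r + 16k = 3831.603470… → ⌈·⌉ = 3832

123, 355, 587, 818, 1050, 1282, 1514, 1746, 1978, 2209, 2441, 2673, 2905, 3137, 3368, 3600, 3832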